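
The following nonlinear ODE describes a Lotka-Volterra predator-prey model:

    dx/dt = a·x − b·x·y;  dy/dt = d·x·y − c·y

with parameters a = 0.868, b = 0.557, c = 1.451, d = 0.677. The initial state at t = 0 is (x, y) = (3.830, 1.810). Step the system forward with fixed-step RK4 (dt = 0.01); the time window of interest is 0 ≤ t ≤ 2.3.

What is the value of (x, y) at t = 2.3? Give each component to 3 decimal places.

(x, y) = (1.030, 1.542)

t=0.000: state=(3.830, 1.810)
step 1 (dt=0.01): k1=(-0.537, 2.067), k2=(-0.559, 2.075), k3=(-0.559, 2.075), k4=(-0.580, 2.084); state += dt/6·(k1+2k2+2k3+k4)
t=0.010: state=(3.824, 1.831)
t=0.020: state=(3.818, 1.852)
t=0.030: state=(3.812, 1.873)
continuing one RK4 step at a time; state shown every 10 steps (Δt=0.1):
t=0.100: state=(3.754, 2.024)
t=0.200: state=(3.636, 2.249)
t=0.300: state=(3.476, 2.475)
t=0.400: state=(3.283, 2.692)
t=0.500: state=(3.065, 2.887)
t=0.600: state=(2.833, 3.049)
t=0.700: state=(2.598, 3.169)
t=0.800: state=(2.370, 3.243)
t=0.900: state=(2.156, 3.269)
t=1.000: state=(1.960, 3.250)
t=1.100: state=(1.787, 3.191)
t=1.200: state=(1.635, 3.098)
t=1.300: state=(1.506, 2.980)
t=1.400: state=(1.396, 2.843)
t=1.500: state=(1.305, 2.695)
t=1.600: state=(1.231, 2.539)
t=1.700: state=(1.170, 2.382)
t=1.800: state=(1.123, 2.226)
t=1.900: state=(1.086, 2.075)
t=2.000: state=(1.060, 1.930)
t=2.100: state=(1.042, 1.792)
t=2.200: state=(1.032, 1.663)
t=2.300: state=(1.030, 1.542)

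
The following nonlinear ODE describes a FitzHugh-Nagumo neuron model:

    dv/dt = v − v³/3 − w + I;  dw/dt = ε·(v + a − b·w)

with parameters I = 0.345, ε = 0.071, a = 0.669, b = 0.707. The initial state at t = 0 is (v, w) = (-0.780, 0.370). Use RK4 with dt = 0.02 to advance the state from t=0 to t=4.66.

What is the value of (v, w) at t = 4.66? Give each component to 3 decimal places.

(v, w) = (-1.585, 0.044)

t=0.000: state=(-0.780, 0.370)
step 1 (dt=0.02): k1=(-0.647, -0.026), k2=(-0.649, -0.027), k3=(-0.649, -0.027), k4=(-0.651, -0.027); state += dt/6·(k1+2k2+2k3+k4)
t=0.020: state=(-0.793, 0.369)
t=0.040: state=(-0.806, 0.369)
t=0.060: state=(-0.819, 0.368)
continuing one RK4 step at a time; state shown every 10 steps (Δt=0.2):
t=0.200: state=(-0.913, 0.364)
t=0.400: state=(-1.049, 0.356)
t=0.600: state=(-1.180, 0.346)
t=0.800: state=(-1.300, 0.334)
t=1.000: state=(-1.402, 0.321)
t=1.200: state=(-1.484, 0.307)
t=1.400: state=(-1.545, 0.292)
t=1.600: state=(-1.589, 0.277)
t=1.800: state=(-1.619, 0.261)
t=2.000: state=(-1.638, 0.244)
t=2.200: state=(-1.649, 0.228)
t=2.400: state=(-1.654, 0.212)
t=2.600: state=(-1.655, 0.196)
t=2.800: state=(-1.652, 0.180)
t=3.000: state=(-1.648, 0.164)
t=3.200: state=(-1.643, 0.149)
t=3.400: state=(-1.636, 0.134)
t=3.600: state=(-1.629, 0.119)
t=3.800: state=(-1.621, 0.104)
t=4.000: state=(-1.613, 0.090)
t=4.200: state=(-1.605, 0.075)
t=4.400: state=(-1.596, 0.062)
t=4.600: state=(-1.588, 0.048)
t=4.660: state=(-1.585, 0.044)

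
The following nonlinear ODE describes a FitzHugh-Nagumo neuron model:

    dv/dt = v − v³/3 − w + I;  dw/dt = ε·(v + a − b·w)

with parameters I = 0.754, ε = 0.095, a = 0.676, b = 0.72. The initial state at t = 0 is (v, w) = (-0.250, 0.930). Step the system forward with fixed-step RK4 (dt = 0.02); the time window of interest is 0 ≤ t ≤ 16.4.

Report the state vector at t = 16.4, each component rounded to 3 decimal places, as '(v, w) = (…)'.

(v, w) = (1.795, 0.242)

t=0.000: state=(-0.250, 0.930)
step 1 (dt=0.02): k1=(-0.421, -0.023), k2=(-0.425, -0.024), k3=(-0.425, -0.024), k4=(-0.428, -0.024); state += dt/6·(k1+2k2+2k3+k4)
t=0.020: state=(-0.258, 0.930)
t=0.040: state=(-0.267, 0.929)
t=0.060: state=(-0.276, 0.929)
continuing one RK4 step at a time; state shown every 50 steps (Δt=1):
t=1.000: state=(-0.867, 0.882)
t=2.000: state=(-1.513, 0.773)
t=3.000: state=(-1.664, 0.635)
t=4.000: state=(-1.628, 0.503)
t=5.000: state=(-1.560, 0.386)
t=6.000: state=(-1.484, 0.283)
t=7.000: state=(-1.405, 0.193)
t=8.000: state=(-1.323, 0.117)
t=9.000: state=(-1.234, 0.054)
t=10.000: state=(-1.137, 0.004)
t=11.000: state=(-1.026, -0.034)
t=12.000: state=(-0.888, -0.057)
t=13.000: state=(-0.699, -0.065)
t=14.000: state=(-0.379, -0.049)
t=15.000: state=(0.324, 0.009)
t=16.000: state=(1.542, 0.158)
t=16.400: state=(1.795, 0.242)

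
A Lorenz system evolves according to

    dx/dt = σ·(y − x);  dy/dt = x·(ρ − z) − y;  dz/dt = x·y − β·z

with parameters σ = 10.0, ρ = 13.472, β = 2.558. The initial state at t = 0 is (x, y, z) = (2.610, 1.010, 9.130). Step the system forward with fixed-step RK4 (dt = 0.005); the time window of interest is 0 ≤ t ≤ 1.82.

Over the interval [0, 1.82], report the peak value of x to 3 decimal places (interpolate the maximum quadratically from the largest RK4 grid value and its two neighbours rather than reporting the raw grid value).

max x = 8.948

t=0.000: state=(2.610, 1.010, 9.130)
step 1 (dt=0.005): k1=(-16.000, 10.323, -20.718), k2=(-15.342, 10.256, -20.560), k3=(-15.360, 10.263, -20.560), k4=(-14.719, 10.198, -20.403); state += dt/6·(k1+2k2+2k3+k4)
t=0.005: state=(2.533, 1.061, 9.027)
t=0.010: state=(2.463, 1.112, 8.926)
t=0.015: state=(2.398, 1.162, 8.826)
continuing one RK4 step at a time; state shown every 20 steps (Δt=0.1):
t=0.100: state=(1.959, 1.986, 7.352)
t=0.200: state=(2.387, 3.165, 6.177)
t=0.300: state=(3.496, 4.949, 5.832)
t=0.400: state=(5.310, 7.462, 6.951)
t=0.500: state=(7.581, 9.740, 10.441)
t=0.600: state=(8.940, 9.151, 15.369)
t=0.700: state=(7.804, 5.561, 17.495)
t=0.800: state=(5.286, 2.883, 15.880)
t=0.900: state=(3.423, 2.146, 13.192)
t=1.000: state=(2.665, 2.362, 10.788)
t=1.100: state=(2.706, 3.055, 8.978)
t=1.200: state=(3.327, 4.217, 7.909)
t=1.300: state=(4.487, 5.910, 7.873)
t=1.400: state=(6.105, 7.837, 9.362)
t=1.500: state=(7.647, 8.787, 12.471)
t=1.600: state=(7.992, 7.444, 15.475)
t=1.700: state=(6.719, 4.956, 16.027)
t=1.800: state=(4.969, 3.425, 14.493)
t=1.820: state=(4.675, 3.279, 14.085)
largest grid value and its neighbours: x(0.600)=8.94029, x(0.605)=8.94730, x(0.610)=8.94718
parabola through these three points peaks at t≈0.607 with x≈8.94813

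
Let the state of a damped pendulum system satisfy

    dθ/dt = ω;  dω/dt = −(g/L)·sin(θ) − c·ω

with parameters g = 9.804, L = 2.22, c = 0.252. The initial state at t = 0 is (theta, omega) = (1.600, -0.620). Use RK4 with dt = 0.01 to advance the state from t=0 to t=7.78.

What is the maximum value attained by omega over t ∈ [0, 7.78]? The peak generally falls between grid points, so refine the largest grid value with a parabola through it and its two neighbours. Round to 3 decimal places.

max omega = 2.286

t=0.000: state=(1.600, -0.620)
step 1 (dt=0.01): k1=(-0.620, -4.258), k2=(-0.641, -4.253), k3=(-0.641, -4.253), k4=(-0.663, -4.248); state += dt/6·(k1+2k2+2k3+k4)
t=0.010: state=(1.594, -0.663)
t=0.020: state=(1.587, -0.705)
t=0.030: state=(1.579, -0.747)
continuing one RK4 step at a time; state shown every 50 steps (Δt=0.5):
t=0.500: state=(0.794, -2.471)
t=1.000: state=(-0.539, -2.388)
t=1.500: state=(-1.265, -0.405)
t=2.000: state=(-0.954, 1.559)
t=2.500: state=(0.085, 2.241)
t=3.000: state=(0.925, 0.886)
t=3.500: state=(0.898, -0.950)
t=4.000: state=(0.123, -1.881)
t=4.500: state=(-0.669, -1.026)
t=5.000: state=(-0.781, 0.572)
t=5.500: state=(-0.203, 1.533)
t=6.000: state=(0.490, 0.999)
t=6.500: state=(0.659, -0.346)
t=7.000: state=(0.221, -1.243)
t=7.500: state=(-0.368, -0.902)
t=7.780: state=(-0.540, -0.302)
largest grid value and its neighbours: omega(2.400)=2.28603, omega(2.410)=2.28604, omega(2.420)=2.28506
parabola through these three points peaks at t≈2.405 with omega≈2.28616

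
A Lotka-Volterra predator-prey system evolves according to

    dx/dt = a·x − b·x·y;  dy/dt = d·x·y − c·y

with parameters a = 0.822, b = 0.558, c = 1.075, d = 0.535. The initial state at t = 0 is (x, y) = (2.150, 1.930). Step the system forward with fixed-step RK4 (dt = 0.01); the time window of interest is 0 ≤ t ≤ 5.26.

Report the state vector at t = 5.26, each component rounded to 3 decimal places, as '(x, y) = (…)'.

(x, y) = (2.553, 1.374)

t=0.000: state=(2.150, 1.930)
step 1 (dt=0.01): k1=(-0.548, 0.145), k2=(-0.548, 0.142), k3=(-0.548, 0.142), k4=(-0.548, 0.140); state += dt/6·(k1+2k2+2k3+k4)
t=0.010: state=(2.145, 1.931)
t=0.020: state=(2.139, 1.933)
t=0.030: state=(2.134, 1.934)
continuing one RK4 step at a time; state shown every 20 steps (Δt=0.2):
t=0.200: state=(2.041, 1.948)
t=0.400: state=(1.935, 1.943)
t=0.600: state=(1.839, 1.918)
t=0.800: state=(1.754, 1.874)
t=1.000: state=(1.682, 1.817)
t=1.200: state=(1.625, 1.749)
t=1.400: state=(1.582, 1.674)
t=1.600: state=(1.554, 1.597)
t=1.800: state=(1.539, 1.519)
t=2.000: state=(1.538, 1.444)
t=2.200: state=(1.549, 1.374)
t=2.400: state=(1.572, 1.309)
t=2.600: state=(1.606, 1.252)
t=2.800: state=(1.651, 1.202)
t=3.000: state=(1.706, 1.160)
t=3.200: state=(1.770, 1.126)
t=3.400: state=(1.842, 1.102)
t=3.600: state=(1.922, 1.087)
t=3.800: state=(2.007, 1.082)
t=4.000: state=(2.097, 1.087)
t=4.200: state=(2.187, 1.102)
t=4.400: state=(2.277, 1.129)
t=4.600: state=(2.361, 1.167)
t=4.800: state=(2.436, 1.217)
t=5.000: state=(2.499, 1.278)
t=5.200: state=(2.544, 1.350)
t=5.260: state=(2.553, 1.374)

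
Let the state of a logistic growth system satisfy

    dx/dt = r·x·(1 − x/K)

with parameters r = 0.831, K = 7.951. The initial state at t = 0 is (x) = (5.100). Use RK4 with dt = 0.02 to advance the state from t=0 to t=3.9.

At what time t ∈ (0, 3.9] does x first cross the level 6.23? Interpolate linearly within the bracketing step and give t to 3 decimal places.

t=0.000: state=(5.100)
step 1 (dt=0.02): k1=(1.520), k2=(1.516), k3=(1.516), k4=(1.512); state += dt/6·(k1+2k2+2k3+k4)
t=0.020: state=(5.130)
t=0.040: state=(5.160)
t=0.060: state=(5.191)
continuing one RK4 step at a time; state shown every 10 steps (Δt=0.2):
t=0.200: state=(5.396)
t=0.400: state=(5.676)
t=0.600: state=(5.936)
t=0.800: state=(6.175)
t=0.840: state=(6.221)
next step: t=0.860: state=(6.243) — x has crossed 6.23
linear interpolation between t=0.840 (6.22073) and t=0.860 (6.24312) → t≈0.848

t = 0.848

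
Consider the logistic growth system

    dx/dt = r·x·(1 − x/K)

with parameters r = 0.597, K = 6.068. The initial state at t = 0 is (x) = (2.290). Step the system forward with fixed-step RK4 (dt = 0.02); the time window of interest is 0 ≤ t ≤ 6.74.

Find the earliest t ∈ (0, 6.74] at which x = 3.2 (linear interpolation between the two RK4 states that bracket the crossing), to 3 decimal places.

t = 1.022

t=0.000: state=(2.290)
step 1 (dt=0.02): k1=(0.851), k2=(0.852), k3=(0.852), k4=(0.854); state += dt/6·(k1+2k2+2k3+k4)
t=0.020: state=(2.307)
t=0.040: state=(2.324)
t=0.060: state=(2.341)
continuing one RK4 step at a time; state shown every 25 steps (Δt=0.5):
t=0.500: state=(2.728)
t=1.000: state=(3.180)
t=1.020: state=(3.198)
next step: t=1.040: state=(3.216) — x has crossed 3.2
linear interpolation between t=1.020 (3.19813) and t=1.040 (3.21618) → t≈1.022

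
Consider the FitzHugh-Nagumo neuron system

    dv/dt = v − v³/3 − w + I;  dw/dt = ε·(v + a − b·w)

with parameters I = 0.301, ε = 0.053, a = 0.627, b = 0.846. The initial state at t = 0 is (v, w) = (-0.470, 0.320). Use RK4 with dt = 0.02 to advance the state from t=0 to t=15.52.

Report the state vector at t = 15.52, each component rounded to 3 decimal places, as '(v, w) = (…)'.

(v, w) = (-1.274, -0.316)

t=0.000: state=(-0.470, 0.320)
step 1 (dt=0.02): k1=(-0.454, -0.006), k2=(-0.458, -0.006), k3=(-0.458, -0.006), k4=(-0.461, -0.007); state += dt/6·(k1+2k2+2k3+k4)
t=0.020: state=(-0.479, 0.320)
t=0.040: state=(-0.488, 0.320)
t=0.060: state=(-0.498, 0.320)
continuing one RK4 step at a time; state shown every 50 steps (Δt=1):
t=1.000: state=(-1.067, 0.299)
t=2.000: state=(-1.550, 0.249)
t=3.000: state=(-1.661, 0.186)
t=4.000: state=(-1.651, 0.125)
t=5.000: state=(-1.621, 0.067)
t=6.000: state=(-1.588, 0.013)
t=7.000: state=(-1.554, -0.036)
t=8.000: state=(-1.520, -0.082)
t=9.000: state=(-1.487, -0.124)
t=10.000: state=(-1.454, -0.162)
t=11.000: state=(-1.421, -0.197)
t=12.000: state=(-1.388, -0.228)
t=13.000: state=(-1.355, -0.257)
t=14.000: state=(-1.323, -0.283)
t=15.000: state=(-1.291, -0.305)
t=15.520: state=(-1.274, -0.316)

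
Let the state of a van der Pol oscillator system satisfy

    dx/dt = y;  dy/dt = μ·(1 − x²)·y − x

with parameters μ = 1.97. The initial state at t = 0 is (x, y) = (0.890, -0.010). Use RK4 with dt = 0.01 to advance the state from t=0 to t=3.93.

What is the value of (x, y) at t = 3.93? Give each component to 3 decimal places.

t=0.000: state=(0.890, -0.010)
step 1 (dt=0.01): k1=(-0.010, -0.894), k2=(-0.014, -0.896), k3=(-0.014, -0.896), k4=(-0.019, -0.898); state += dt/6·(k1+2k2+2k3+k4)
t=0.010: state=(0.890, -0.019)
t=0.020: state=(0.890, -0.028)
t=0.030: state=(0.889, -0.037)
continuing one RK4 step at a time; state shown every 20 steps (Δt=0.2):
t=0.200: state=(0.870, -0.196)
t=0.400: state=(0.811, -0.399)
t=0.600: state=(0.708, -0.637)
t=0.800: state=(0.551, -0.950)
t=1.000: state=(0.319, -1.407)
t=1.200: state=(-0.028, -2.100)
t=1.400: state=(-0.533, -2.943)
t=1.600: state=(-1.159, -3.084)
t=1.800: state=(-1.663, -1.793)
t=2.000: state=(-1.881, -0.512)
t=2.200: state=(-1.917, 0.056)
t=2.400: state=(-1.883, 0.258)
t=2.600: state=(-1.822, 0.338)
t=2.800: state=(-1.750, 0.383)
t=3.000: state=(-1.669, 0.421)
t=3.200: state=(-1.581, 0.461)
t=3.400: state=(-1.484, 0.510)
t=3.600: state=(-1.376, 0.573)
t=3.800: state=(-1.253, 0.660)
t=3.930: state=(-1.163, 0.735)

(x, y) = (-1.163, 0.735)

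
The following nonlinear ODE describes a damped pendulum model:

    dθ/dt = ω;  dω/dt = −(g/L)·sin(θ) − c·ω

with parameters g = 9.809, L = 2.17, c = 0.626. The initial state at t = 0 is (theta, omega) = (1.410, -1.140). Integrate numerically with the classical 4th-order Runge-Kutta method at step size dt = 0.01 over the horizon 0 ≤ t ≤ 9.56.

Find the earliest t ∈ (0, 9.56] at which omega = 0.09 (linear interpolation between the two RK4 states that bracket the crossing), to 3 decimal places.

t = 1.434

t=0.000: state=(1.410, -1.140)
step 1 (dt=0.01): k1=(-1.140, -3.748), k2=(-1.159, -3.732), k3=(-1.159, -3.732), k4=(-1.177, -3.716); state += dt/6·(k1+2k2+2k3+k4)
t=0.010: state=(1.398, -1.177)
t=0.020: state=(1.386, -1.214)
t=0.030: state=(1.374, -1.251)
continuing one RK4 step at a time; state shown every 50 steps (Δt=0.5):
t=0.500: state=(0.467, -2.369)
t=1.000: state=(-0.586, -1.499)
t=1.430: state=(-0.892, 0.076)
next step: t=1.440: state=(-0.891, 0.111) — omega has crossed 0.09
linear interpolation between t=1.430 (0.07610) and t=1.440 (0.11069) → t≈1.434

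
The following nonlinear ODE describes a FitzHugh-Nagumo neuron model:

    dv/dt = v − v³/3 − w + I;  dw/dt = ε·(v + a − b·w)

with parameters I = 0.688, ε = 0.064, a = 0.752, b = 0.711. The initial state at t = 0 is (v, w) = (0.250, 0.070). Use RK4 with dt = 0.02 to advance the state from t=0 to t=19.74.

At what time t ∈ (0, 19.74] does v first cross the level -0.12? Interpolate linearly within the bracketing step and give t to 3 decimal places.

t=0.000: state=(0.250, 0.070)
step 1 (dt=0.02): k1=(0.863, 0.061), k2=(0.870, 0.061), k3=(0.870, 0.061), k4=(0.878, 0.062); state += dt/6·(k1+2k2+2k3+k4)
t=0.020: state=(0.267, 0.071)
t=0.040: state=(0.285, 0.072)
t=0.060: state=(0.303, 0.074)
continuing one RK4 step at a time; state shown every 50 steps (Δt=1):
t=1.000: state=(1.364, 0.163)
t=2.000: state=(1.858, 0.309)
t=3.000: state=(1.856, 0.459)
t=4.000: state=(1.801, 0.600)
t=5.000: state=(1.741, 0.732)
t=6.000: state=(1.679, 0.853)
t=7.000: state=(1.614, 0.965)
t=8.000: state=(1.548, 1.068)
t=9.000: state=(1.478, 1.162)
t=10.000: state=(1.403, 1.248)
t=11.000: state=(1.322, 1.325)
t=12.000: state=(1.232, 1.393)
t=13.000: state=(1.128, 1.452)
t=14.000: state=(0.999, 1.501)
t=15.000: state=(0.824, 1.538)
t=16.000: state=(0.540, 1.561)
t=17.000: state=(-0.066, 1.556)
t=17.040: state=(-0.104, 1.555)
next step: t=17.060: state=(-0.124, 1.554) — v has crossed -0.12
linear interpolation between t=17.040 (-0.10445) and t=17.060 (-0.12405) → t≈17.056

t = 17.056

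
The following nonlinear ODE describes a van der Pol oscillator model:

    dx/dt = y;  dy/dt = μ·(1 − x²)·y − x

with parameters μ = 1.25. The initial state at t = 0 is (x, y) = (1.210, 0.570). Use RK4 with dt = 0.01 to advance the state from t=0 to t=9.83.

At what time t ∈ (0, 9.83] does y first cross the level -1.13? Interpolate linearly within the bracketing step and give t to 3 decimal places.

t = 1.443

t=0.000: state=(1.210, 0.570)
step 1 (dt=0.01): k1=(0.570, -1.541), k2=(0.562, -1.544), k3=(0.562, -1.544), k4=(0.555, -1.547); state += dt/6·(k1+2k2+2k3+k4)
t=0.010: state=(1.216, 0.555)
t=0.020: state=(1.221, 0.539)
t=0.030: state=(1.226, 0.524)
continuing one RK4 step at a time; state shown every 50 steps (Δt=0.5):
t=0.500: state=(1.307, -0.146)
t=1.000: state=(1.105, -0.643)
t=1.440: state=(0.723, -1.126)
next step: t=1.450: state=(0.712, -1.140) — y has crossed -1.13
linear interpolation between t=1.440 (-1.12556) and t=1.450 (-1.13960) → t≈1.443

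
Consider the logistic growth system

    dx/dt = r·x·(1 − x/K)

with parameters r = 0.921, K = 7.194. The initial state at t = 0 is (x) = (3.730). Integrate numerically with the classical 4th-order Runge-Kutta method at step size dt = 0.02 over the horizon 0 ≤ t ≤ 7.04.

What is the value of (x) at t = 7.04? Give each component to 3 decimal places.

(x) = (7.184)

t=0.000: state=(3.730)
step 1 (dt=0.02): k1=(1.654), k2=(1.654), k3=(1.654), k4=(1.653); state += dt/6·(k1+2k2+2k3+k4)
t=0.020: state=(3.763)
t=0.040: state=(3.796)
t=0.060: state=(3.829)
continuing one RK4 step at a time; state shown every 25 steps (Δt=0.5):
t=0.500: state=(4.536)
t=1.000: state=(5.252)
t=1.500: state=(5.833)
t=2.000: state=(6.271)
t=2.500: state=(6.583)
t=3.000: state=(6.796)
t=3.500: state=(6.937)
t=4.000: state=(7.030)
t=4.500: state=(7.090)
t=5.000: state=(7.128)
t=5.500: state=(7.152)
t=6.000: state=(7.167)
t=6.500: state=(7.177)
t=7.000: state=(7.183)
t=7.040: state=(7.184)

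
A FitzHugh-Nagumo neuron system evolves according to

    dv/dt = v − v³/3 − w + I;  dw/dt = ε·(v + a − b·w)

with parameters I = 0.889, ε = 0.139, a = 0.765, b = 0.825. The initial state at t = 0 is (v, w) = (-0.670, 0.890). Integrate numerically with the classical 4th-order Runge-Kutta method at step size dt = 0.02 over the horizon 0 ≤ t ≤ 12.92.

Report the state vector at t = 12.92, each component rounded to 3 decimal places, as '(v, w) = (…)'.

(v, w) = (1.812, 0.809)

t=0.000: state=(-0.670, 0.890)
step 1 (dt=0.02): k1=(-0.571, -0.089), k2=(-0.573, -0.090), k3=(-0.573, -0.090), k4=(-0.575, -0.090); state += dt/6·(k1+2k2+2k3+k4)
t=0.020: state=(-0.681, 0.888)
t=0.040: state=(-0.693, 0.886)
t=0.060: state=(-0.705, 0.885)
continuing one RK4 step at a time; state shown every 25 steps (Δt=0.5):
t=0.500: state=(-0.973, 0.837)
t=1.000: state=(-1.252, 0.766)
t=1.500: state=(-1.433, 0.684)
t=2.000: state=(-1.509, 0.597)
t=2.500: state=(-1.518, 0.513)
t=3.000: state=(-1.493, 0.435)
t=3.500: state=(-1.451, 0.362)
t=4.000: state=(-1.401, 0.298)
t=4.500: state=(-1.345, 0.240)
t=5.000: state=(-1.286, 0.189)
t=5.500: state=(-1.223, 0.146)
t=6.000: state=(-1.156, 0.109)
t=6.500: state=(-1.083, 0.079)
t=7.000: state=(-1.004, 0.056)
t=7.500: state=(-0.916, 0.039)
t=8.000: state=(-0.813, 0.030)
t=8.500: state=(-0.688, 0.030)
t=9.000: state=(-0.526, 0.038)
t=9.500: state=(-0.303, 0.060)
t=10.000: state=(0.030, 0.098)
t=10.500: state=(0.538, 0.162)
t=11.000: state=(1.186, 0.263)
t=11.500: state=(1.667, 0.399)
t=12.000: state=(1.833, 0.548)
t=12.500: state=(1.843, 0.693)
t=12.920: state=(1.812, 0.809)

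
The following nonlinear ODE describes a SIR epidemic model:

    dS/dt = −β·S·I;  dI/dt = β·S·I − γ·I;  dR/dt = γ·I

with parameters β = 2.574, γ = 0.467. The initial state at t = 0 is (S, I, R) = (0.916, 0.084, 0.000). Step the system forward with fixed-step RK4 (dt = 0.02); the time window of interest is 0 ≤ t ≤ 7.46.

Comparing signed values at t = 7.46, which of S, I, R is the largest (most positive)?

largest component: R

t=0.000: state=(0.916, 0.084, 0.000)
step 1 (dt=0.02): k1=(-0.198, 0.159, 0.039), k2=(-0.201, 0.161, 0.040), k3=(-0.201, 0.161, 0.040), k4=(-0.205, 0.164, 0.041); state += dt/6·(k1+2k2+2k3+k4)
t=0.020: state=(0.912, 0.087, 0.001)
t=0.040: state=(0.908, 0.091, 0.002)
t=0.060: state=(0.904, 0.094, 0.002)
continuing one RK4 step at a time; state shown every 25 steps (Δt=0.5):
t=0.500: state=(0.770, 0.199, 0.032)
t=1.000: state=(0.536, 0.367, 0.097)
t=1.500: state=(0.305, 0.496, 0.200)
t=2.000: state=(0.156, 0.523, 0.321)
t=2.500: state=(0.082, 0.480, 0.439)
t=3.000: state=(0.046, 0.411, 0.543)
t=3.500: state=(0.028, 0.341, 0.630)
t=4.000: state=(0.019, 0.278, 0.703)
t=4.500: state=(0.014, 0.225, 0.761)
t=5.000: state=(0.011, 0.181, 0.808)
t=5.500: state=(0.009, 0.145, 0.846)
t=6.000: state=(0.007, 0.116, 0.877)
t=6.500: state=(0.006, 0.093, 0.901)
t=7.000: state=(0.006, 0.074, 0.920)
t=7.460: state=(0.005, 0.060, 0.935)
compare at T: S=0.005, I=0.060, R=0.935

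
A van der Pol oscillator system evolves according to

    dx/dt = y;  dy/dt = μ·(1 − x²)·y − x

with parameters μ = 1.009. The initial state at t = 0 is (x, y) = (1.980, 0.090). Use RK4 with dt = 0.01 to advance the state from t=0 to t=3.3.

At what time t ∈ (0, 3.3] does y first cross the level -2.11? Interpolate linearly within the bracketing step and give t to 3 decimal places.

t=0.000: state=(1.980, 0.090)
step 1 (dt=0.01): k1=(0.090, -2.245), k2=(0.079, -2.213), k3=(0.079, -2.213), k4=(0.068, -2.181); state += dt/6·(k1+2k2+2k3+k4)
t=0.010: state=(1.981, 0.068)
t=0.020: state=(1.981, 0.046)
t=0.030: state=(1.982, 0.025)
continuing one RK4 step at a time; state shown every 20 steps (Δt=0.2):
t=0.200: state=(1.961, -0.249)
t=0.400: state=(1.890, -0.442)
t=0.600: state=(1.789, -0.566)
t=0.800: state=(1.665, -0.665)
t=1.000: state=(1.523, -0.762)
t=1.200: state=(1.360, -0.873)
t=1.400: state=(1.172, -1.012)
t=1.600: state=(0.952, -1.196)
t=1.800: state=(0.689, -1.446)
t=2.000: state=(0.367, -1.784)
t=2.150: state=(0.077, -2.094)
next step: t=2.160: state=(0.056, -2.116) — y has crossed -2.11
linear interpolation between t=2.150 (-2.09412) and t=2.160 (-2.11593) → t≈2.157

t = 2.157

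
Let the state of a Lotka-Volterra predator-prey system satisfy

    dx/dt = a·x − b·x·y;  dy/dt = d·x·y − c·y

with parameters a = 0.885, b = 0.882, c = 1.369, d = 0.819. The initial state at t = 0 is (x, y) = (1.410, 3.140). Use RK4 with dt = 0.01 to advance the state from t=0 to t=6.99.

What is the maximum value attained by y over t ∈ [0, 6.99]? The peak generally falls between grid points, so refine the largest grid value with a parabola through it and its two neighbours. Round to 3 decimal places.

max y = 3.171

t=0.000: state=(1.410, 3.140)
step 1 (dt=0.01): k1=(-2.657, -0.673), k2=(-2.628, -0.706), k3=(-2.628, -0.706), k4=(-2.599, -0.739); state += dt/6·(k1+2k2+2k3+k4)
t=0.010: state=(1.384, 3.133)
t=0.020: state=(1.358, 3.125)
t=0.030: state=(1.333, 3.117)
continuing one RK4 step at a time; state shown every 25 steps (Δt=0.25):
t=0.250: state=(0.908, 2.813)
t=0.500: state=(0.642, 2.334)
t=0.750: state=(0.505, 1.861)
t=1.000: state=(0.437, 1.454)
t=1.250: state=(0.411, 1.126)
t=1.500: state=(0.412, 0.870)
t=1.750: state=(0.434, 0.673)
t=2.000: state=(0.475, 0.525)
t=2.250: state=(0.535, 0.413)
t=2.500: state=(0.615, 0.330)
t=2.750: state=(0.719, 0.268)
t=3.000: state=(0.850, 0.224)
t=3.250: state=(1.013, 0.192)
t=3.500: state=(1.214, 0.171)
t=3.750: state=(1.461, 0.160)
t=4.000: state=(1.760, 0.158)
t=4.250: state=(2.120, 0.166)
t=4.500: state=(2.544, 0.190)
t=4.750: state=(3.029, 0.239)
t=5.000: state=(3.552, 0.333)
t=5.250: state=(4.045, 0.515)
t=5.500: state=(4.351, 0.868)
t=5.750: state=(4.206, 1.496)
t=6.000: state=(3.441, 2.347)
t=6.250: state=(2.357, 3.019)
t=6.500: state=(1.474, 3.154)
t=6.750: state=(0.943, 2.853)
t=6.990: state=(0.668, 2.400)
largest grid value and its neighbours: y(6.420)=3.17034, y(6.430)=3.17109, y(6.440)=3.17101
parabola through these three points peaks at t≈6.434 with y≈3.17116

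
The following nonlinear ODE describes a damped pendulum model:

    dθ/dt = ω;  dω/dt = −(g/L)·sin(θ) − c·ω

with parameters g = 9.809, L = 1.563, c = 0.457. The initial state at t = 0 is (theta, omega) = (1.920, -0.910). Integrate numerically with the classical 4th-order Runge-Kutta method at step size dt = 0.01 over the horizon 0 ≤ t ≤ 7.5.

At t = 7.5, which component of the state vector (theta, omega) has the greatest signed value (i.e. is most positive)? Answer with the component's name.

largest component: omega

t=0.000: state=(1.920, -0.910)
step 1 (dt=0.01): k1=(-0.910, -5.481), k2=(-0.937, -5.478), k3=(-0.937, -5.479), k4=(-0.965, -5.476); state += dt/6·(k1+2k2+2k3+k4)
t=0.010: state=(1.911, -0.965)
t=0.020: state=(1.901, -1.020)
t=0.030: state=(1.890, -1.074)
continuing one RK4 step at a time; state shown every 25 steps (Δt=0.25):
t=0.250: state=(1.522, -2.262)
t=0.500: state=(0.808, -3.360)
t=0.750: state=(-0.077, -3.503)
t=1.000: state=(-0.840, -2.446)
t=1.250: state=(-1.258, -0.880)
t=1.500: state=(-1.284, 0.645)
t=1.750: state=(-0.956, 1.919)
t=2.000: state=(-0.372, 2.623)
t=2.250: state=(0.275, 2.394)
t=2.500: state=(0.758, 1.377)
t=2.750: state=(0.942, 0.089)
t=3.000: state=(0.812, -1.082)
t=3.250: state=(0.435, -1.841)
t=3.500: state=(-0.050, -1.918)
t=3.750: state=(-0.466, -1.312)
t=4.000: state=(-0.676, -0.343)
t=4.250: state=(-0.638, 0.623)
t=4.500: state=(-0.389, 1.297)
t=4.750: state=(-0.032, 1.465)
t=5.000: state=(0.298, 1.095)
t=5.250: state=(0.487, 0.388)
t=5.500: state=(0.488, -0.369)
t=5.750: state=(0.320, -0.925)
t=6.000: state=(0.057, -1.104)
t=6.250: state=(-0.197, -0.870)
t=6.500: state=(-0.354, -0.356)
t=6.750: state=(-0.370, 0.225)
t=7.000: state=(-0.254, 0.666)
t=7.250: state=(-0.060, 0.828)
t=7.500: state=(0.134, 0.676)
compare at T: theta=0.134, omega=0.676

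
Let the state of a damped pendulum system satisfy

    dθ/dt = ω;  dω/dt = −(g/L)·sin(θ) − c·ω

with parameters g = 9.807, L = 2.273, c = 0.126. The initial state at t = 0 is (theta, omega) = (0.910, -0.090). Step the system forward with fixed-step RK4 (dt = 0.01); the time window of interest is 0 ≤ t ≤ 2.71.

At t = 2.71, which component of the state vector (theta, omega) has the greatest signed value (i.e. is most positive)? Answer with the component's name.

largest component: omega

t=0.000: state=(0.910, -0.090)
step 1 (dt=0.01): k1=(-0.090, -3.395), k2=(-0.107, -3.392), k3=(-0.107, -3.391), k4=(-0.124, -3.388); state += dt/6·(k1+2k2+2k3+k4)
t=0.010: state=(0.909, -0.124)
t=0.020: state=(0.908, -0.158)
t=0.030: state=(0.906, -0.192)
continuing one RK4 step at a time; state shown every 10 steps (Δt=0.1):
t=0.100: state=(0.884, -0.425)
t=0.200: state=(0.826, -0.744)
t=0.300: state=(0.736, -1.037)
t=0.400: state=(0.619, -1.293)
t=0.500: state=(0.479, -1.501)
t=0.600: state=(0.321, -1.650)
t=0.700: state=(0.152, -1.730)
t=0.800: state=(-0.022, -1.736)
t=0.900: state=(-0.193, -1.668)
t=1.000: state=(-0.353, -1.531)
t=1.100: state=(-0.497, -1.334)
t=1.200: state=(-0.619, -1.090)
t=1.300: state=(-0.714, -0.810)
t=1.400: state=(-0.780, -0.508)
t=1.500: state=(-0.815, -0.194)
t=1.600: state=(-0.819, 0.122)
t=1.700: state=(-0.791, 0.430)
t=1.800: state=(-0.733, 0.721)
t=1.900: state=(-0.648, 0.986)
t=2.000: state=(-0.537, 1.213)
t=2.100: state=(-0.407, 1.394)
t=2.200: state=(-0.261, 1.517)
t=2.300: state=(-0.105, 1.576)
t=2.400: state=(0.052, 1.567)
t=2.500: state=(0.206, 1.492)
t=2.600: state=(0.349, 1.356)
t=2.700: state=(0.475, 1.166)
t=2.710: state=(0.487, 1.145)
compare at T: theta=0.487, omega=1.145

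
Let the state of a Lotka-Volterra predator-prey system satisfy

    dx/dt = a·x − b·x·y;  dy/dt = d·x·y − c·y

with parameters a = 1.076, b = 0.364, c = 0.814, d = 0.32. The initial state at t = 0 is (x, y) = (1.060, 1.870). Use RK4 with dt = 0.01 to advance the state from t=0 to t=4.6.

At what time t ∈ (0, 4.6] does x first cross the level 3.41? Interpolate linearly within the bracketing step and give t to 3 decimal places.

t=0.000: state=(1.060, 1.870)
step 1 (dt=0.01): k1=(0.419, -0.888), k2=(0.422, -0.885), k3=(0.422, -0.885), k4=(0.424, -0.881); state += dt/6·(k1+2k2+2k3+k4)
t=0.010: state=(1.064, 1.861)
t=0.020: state=(1.068, 1.852)
t=0.030: state=(1.073, 1.844)
continuing one RK4 step at a time; state shown every 20 steps (Δt=0.2):
t=0.200: state=(1.154, 1.706)
t=0.400: state=(1.271, 1.566)
t=0.600: state=(1.412, 1.450)
t=0.800: state=(1.582, 1.356)
t=1.000: state=(1.782, 1.283)
t=1.200: state=(2.017, 1.231)
t=1.400: state=(2.290, 1.200)
t=1.600: state=(2.603, 1.192)
t=1.800: state=(2.958, 1.210)
t=2.000: state=(3.354, 1.258)
t=2.020: state=(3.396, 1.265)
next step: t=2.030: state=(3.417, 1.269) — x has crossed 3.41
linear interpolation between t=2.020 (3.39571) and t=2.030 (3.41665) → t≈2.027

t = 2.027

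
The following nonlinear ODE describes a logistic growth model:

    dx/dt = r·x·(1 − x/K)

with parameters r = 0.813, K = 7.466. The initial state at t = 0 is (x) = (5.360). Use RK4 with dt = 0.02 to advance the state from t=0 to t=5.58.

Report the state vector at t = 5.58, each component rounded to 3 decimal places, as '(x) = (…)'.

(x) = (7.435)

t=0.000: state=(5.360)
step 1 (dt=0.02): k1=(1.229), k2=(1.225), k3=(1.225), k4=(1.220); state += dt/6·(k1+2k2+2k3+k4)
t=0.020: state=(5.384)
t=0.040: state=(5.409)
t=0.060: state=(5.433)
continuing one RK4 step at a time; state shown every 10 steps (Δt=0.2):
t=0.200: state=(5.597)
t=0.400: state=(5.815)
t=0.600: state=(6.015)
t=0.800: state=(6.196)
t=1.000: state=(6.358)
t=1.200: state=(6.503)
t=1.400: state=(6.631)
t=1.600: state=(6.744)
t=1.800: state=(6.844)
t=2.000: state=(6.930)
t=2.200: state=(7.006)
t=2.400: state=(7.071)
t=2.600: state=(7.128)
t=2.800: state=(7.177)
t=3.000: state=(7.219)
t=3.200: state=(7.255)
t=3.400: state=(7.286)
t=3.600: state=(7.312)
t=3.800: state=(7.335)
t=4.000: state=(7.354)
t=4.200: state=(7.371)
t=4.400: state=(7.385)
t=4.600: state=(7.397)
t=4.800: state=(7.407)
t=5.000: state=(7.416)
t=5.200: state=(7.423)
t=5.400: state=(7.430)
t=5.580: state=(7.435)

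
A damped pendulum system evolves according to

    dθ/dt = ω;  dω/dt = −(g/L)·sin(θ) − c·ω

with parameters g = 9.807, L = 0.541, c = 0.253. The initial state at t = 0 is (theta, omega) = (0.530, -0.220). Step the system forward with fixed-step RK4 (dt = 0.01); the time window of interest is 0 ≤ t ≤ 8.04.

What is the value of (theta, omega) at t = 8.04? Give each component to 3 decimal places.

t=0.000: state=(0.530, -0.220)
step 1 (dt=0.01): k1=(-0.220, -9.108), k2=(-0.266, -9.080), k3=(-0.265, -9.076), k4=(-0.311, -9.044); state += dt/6·(k1+2k2+2k3+k4)
t=0.010: state=(0.527, -0.311)
t=0.020: state=(0.524, -0.401)
t=0.030: state=(0.519, -0.490)
continuing one RK4 step at a time; state shown every 50 steps (Δt=0.5):
t=0.500: state=(-0.279, -1.699)
t=1.000: state=(-0.206, 1.793)
t=1.500: state=(0.437, -0.195)
t=2.000: state=(-0.236, -1.390)
t=2.500: state=(-0.160, 1.504)
t=3.000: state=(0.360, -0.217)
t=3.500: state=(-0.207, -1.113)
t=4.000: state=(-0.117, 1.271)
t=4.500: state=(0.295, -0.251)
t=5.000: state=(-0.184, -0.873)
t=5.500: state=(-0.080, 1.075)
t=6.000: state=(0.240, -0.280)
t=6.500: state=(-0.165, -0.671)
t=7.000: state=(-0.050, 0.907)
t=7.500: state=(0.194, -0.298)
t=8.000: state=(-0.147, -0.505)
t=8.040: state=(-0.165, -0.387)

(theta, omega) = (-0.165, -0.387)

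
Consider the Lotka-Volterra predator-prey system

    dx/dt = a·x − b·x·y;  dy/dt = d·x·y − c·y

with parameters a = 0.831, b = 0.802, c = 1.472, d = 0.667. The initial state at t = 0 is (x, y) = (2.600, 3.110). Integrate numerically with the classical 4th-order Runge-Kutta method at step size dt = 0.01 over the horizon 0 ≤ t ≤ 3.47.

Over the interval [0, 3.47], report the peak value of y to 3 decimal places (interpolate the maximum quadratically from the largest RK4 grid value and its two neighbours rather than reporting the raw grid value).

t=0.000: state=(2.600, 3.110)
step 1 (dt=0.01): k1=(-4.324, 0.815), k2=(-4.297, 0.772), k3=(-4.297, 0.772), k4=(-4.269, 0.728); state += dt/6·(k1+2k2+2k3+k4)
t=0.010: state=(2.557, 3.118)
t=0.020: state=(2.515, 3.125)
t=0.030: state=(2.473, 3.131)
continuing one RK4 step at a time; state shown every 20 steps (Δt=0.2):
t=0.200: state=(1.857, 3.110)
t=0.400: state=(1.354, 2.863)
t=0.600: state=(1.040, 2.498)
t=0.800: state=(0.848, 2.109)
t=1.000: state=(0.736, 1.745)
t=1.200: state=(0.674, 1.427)
t=1.400: state=(0.647, 1.161)
t=1.600: state=(0.646, 0.943)
t=1.800: state=(0.666, 0.766)
t=2.000: state=(0.703, 0.625)
t=2.200: state=(0.758, 0.513)
t=2.400: state=(0.831, 0.425)
t=2.600: state=(0.921, 0.356)
t=2.800: state=(1.032, 0.302)
t=3.000: state=(1.165, 0.260)
t=3.200: state=(1.323, 0.229)
t=3.400: state=(1.509, 0.206)
t=3.470: state=(1.581, 0.200)
largest grid value and its neighbours: y(0.090)=3.14875, y(0.100)=3.14894, y(0.110)=3.14834
parabola through these three points peaks at t≈0.097 with y≈3.14897

max y = 3.149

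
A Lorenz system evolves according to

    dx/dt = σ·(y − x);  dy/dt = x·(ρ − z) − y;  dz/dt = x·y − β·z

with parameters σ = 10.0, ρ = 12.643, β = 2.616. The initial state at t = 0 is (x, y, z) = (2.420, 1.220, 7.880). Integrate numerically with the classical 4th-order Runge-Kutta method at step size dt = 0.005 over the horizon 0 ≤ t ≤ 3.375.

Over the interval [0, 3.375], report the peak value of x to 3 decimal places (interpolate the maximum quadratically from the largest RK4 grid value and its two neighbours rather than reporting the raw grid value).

max x = 8.616

t=0.000: state=(2.420, 1.220, 7.880)
step 1 (dt=0.005): k1=(-12.000, 10.306, -17.662), k2=(-11.442, 10.243, -17.521), k3=(-11.458, 10.249, -17.521), k4=(-10.915, 10.189, -17.381); state += dt/6·(k1+2k2+2k3+k4)
t=0.005: state=(2.363, 1.271, 7.792)
t=0.010: state=(2.311, 1.322, 7.706)
t=0.015: state=(2.264, 1.372, 7.621)
continuing one RK4 step at a time; state shown every 40 steps (Δt=0.2):
t=0.200: state=(2.580, 3.460, 5.482)
t=0.400: state=(5.611, 7.706, 6.918)
t=0.600: state=(8.607, 8.395, 14.873)
t=0.800: state=(4.988, 2.897, 14.567)
t=1.000: state=(2.782, 2.571, 9.963)
t=1.200: state=(3.516, 4.394, 7.522)
t=1.400: state=(6.087, 7.593, 9.142)
t=1.600: state=(7.564, 7.027, 14.322)
t=1.800: state=(4.972, 3.652, 13.443)
t=2.000: state=(3.661, 3.652, 10.129)
t=2.200: state=(4.608, 5.484, 8.876)
t=2.400: state=(6.561, 7.339, 11.198)
t=2.600: state=(6.537, 5.739, 13.806)
t=2.800: state=(4.736, 4.076, 12.207)
t=3.000: state=(4.362, 4.617, 10.119)
t=3.200: state=(5.459, 6.180, 10.160)
t=3.375: state=(6.447, 6.687, 12.060)
largest grid value and its neighbours: x(0.585)=8.61052, x(0.590)=8.61575, x(0.595)=8.61466
parabola through these three points peaks at t≈0.592 with x≈8.61608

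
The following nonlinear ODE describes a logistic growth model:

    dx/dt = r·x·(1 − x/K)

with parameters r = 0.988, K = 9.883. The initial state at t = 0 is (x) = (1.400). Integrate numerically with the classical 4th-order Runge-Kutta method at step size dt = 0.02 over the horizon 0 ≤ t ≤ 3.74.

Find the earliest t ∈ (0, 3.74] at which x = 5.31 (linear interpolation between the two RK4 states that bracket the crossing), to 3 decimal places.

t = 1.975

t=0.000: state=(1.400)
step 1 (dt=0.02): k1=(1.187), k2=(1.196), k3=(1.196), k4=(1.204); state += dt/6·(k1+2k2+2k3+k4)
t=0.020: state=(1.424)
t=0.040: state=(1.448)
t=0.060: state=(1.473)
continuing one RK4 step at a time; state shown every 10 steps (Δt=0.2):
t=0.200: state=(1.655)
t=0.400: state=(1.945)
t=0.600: state=(2.272)
t=0.800: state=(2.636)
t=1.000: state=(3.035)
t=1.200: state=(3.466)
t=1.400: state=(3.923)
t=1.600: state=(4.398)
t=1.800: state=(4.884)
t=1.960: state=(5.274)
next step: t=1.980: state=(5.323) — x has crossed 5.31
linear interpolation between t=1.960 (5.27427) and t=1.980 (5.32284) → t≈1.975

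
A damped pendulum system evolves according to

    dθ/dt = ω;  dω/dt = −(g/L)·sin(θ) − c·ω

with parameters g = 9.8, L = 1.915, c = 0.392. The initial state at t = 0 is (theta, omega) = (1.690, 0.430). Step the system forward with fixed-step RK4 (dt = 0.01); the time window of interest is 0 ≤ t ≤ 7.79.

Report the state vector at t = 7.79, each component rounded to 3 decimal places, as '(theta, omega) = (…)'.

(theta, omega) = (-0.295, 0.487)

t=0.000: state=(1.690, 0.430)
step 1 (dt=0.01): k1=(0.430, -5.250), k2=(0.404, -5.238), k3=(0.404, -5.238), k4=(0.378, -5.227); state += dt/6·(k1+2k2+2k3+k4)
t=0.010: state=(1.694, 0.378)
t=0.020: state=(1.698, 0.325)
t=0.030: state=(1.701, 0.274)
continuing one RK4 step at a time; state shown every 50 steps (Δt=0.5):
t=0.500: state=(1.289, -1.951)
t=1.000: state=(-0.040, -2.895)
t=1.500: state=(-1.091, -1.011)
t=2.000: state=(-1.001, 1.278)
t=2.500: state=(-0.036, 2.201)
t=3.000: state=(0.790, 0.826)
t=3.500: state=(0.717, -1.035)
t=4.000: state=(-0.033, -1.640)
t=4.500: state=(-0.615, -0.493)
t=5.000: state=(-0.485, 0.919)
t=5.500: state=(0.107, 1.188)
t=6.000: state=(0.484, 0.197)
t=6.500: state=(0.304, -0.812)
t=7.000: state=(-0.155, -0.822)
t=7.500: state=(-0.372, 0.015)
t=7.790: state=(-0.295, 0.487)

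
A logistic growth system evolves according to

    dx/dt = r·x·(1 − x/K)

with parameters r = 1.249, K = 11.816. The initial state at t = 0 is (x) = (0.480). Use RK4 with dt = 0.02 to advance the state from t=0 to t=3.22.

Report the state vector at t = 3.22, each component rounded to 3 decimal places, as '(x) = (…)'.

(x) = (8.302)

t=0.000: state=(0.480)
step 1 (dt=0.02): k1=(0.575), k2=(0.582), k3=(0.582), k4=(0.589); state += dt/6·(k1+2k2+2k3+k4)
t=0.020: state=(0.492)
t=0.040: state=(0.504)
t=0.060: state=(0.516)
continuing one RK4 step at a time; state shown every 10 steps (Δt=0.2):
t=0.200: state=(0.609)
t=0.400: state=(0.771)
t=0.600: state=(0.972)
t=0.800: state=(1.219)
t=1.000: state=(1.520)
t=1.200: state=(1.883)
t=1.400: state=(2.312)
t=1.600: state=(2.812)
t=1.800: state=(3.382)
t=2.000: state=(4.016)
t=2.200: state=(4.702)
t=2.400: state=(5.424)
t=2.600: state=(6.160)
t=2.800: state=(6.889)
t=3.000: state=(7.589)
t=3.200: state=(8.240)
t=3.220: state=(8.302)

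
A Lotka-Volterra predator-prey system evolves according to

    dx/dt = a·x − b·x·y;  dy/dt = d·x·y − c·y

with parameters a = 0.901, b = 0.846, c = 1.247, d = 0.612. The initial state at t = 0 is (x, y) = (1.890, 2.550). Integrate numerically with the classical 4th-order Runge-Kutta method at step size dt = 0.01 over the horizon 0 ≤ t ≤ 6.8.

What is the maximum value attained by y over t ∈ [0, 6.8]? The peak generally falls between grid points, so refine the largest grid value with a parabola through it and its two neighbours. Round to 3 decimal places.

t=0.000: state=(1.890, 2.550)
step 1 (dt=0.01): k1=(-2.374, -0.230), k2=(-2.358, -0.249), k3=(-2.358, -0.249), k4=(-2.341, -0.267); state += dt/6·(k1+2k2+2k3+k4)
t=0.010: state=(1.866, 2.548)
t=0.020: state=(1.843, 2.545)
t=0.030: state=(1.820, 2.541)
continuing one RK4 step at a time; state shown every 25 steps (Δt=0.25):
t=0.250: state=(1.399, 2.395)
t=0.500: state=(1.086, 2.117)
t=0.750: state=(0.899, 1.802)
t=1.000: state=(0.795, 1.500)
t=1.250: state=(0.746, 1.235)
t=1.500: state=(0.737, 1.012)
t=1.750: state=(0.760, 0.831)
t=2.000: state=(0.812, 0.686)
t=2.250: state=(0.891, 0.572)
t=2.500: state=(0.998, 0.484)
t=2.750: state=(1.137, 0.417)
t=3.000: state=(1.312, 0.368)
t=3.250: state=(1.526, 0.334)
t=3.500: state=(1.785, 0.315)
t=3.750: state=(2.093, 0.310)
t=4.000: state=(2.453, 0.321)
t=4.250: state=(2.863, 0.353)
t=4.500: state=(3.308, 0.415)
t=4.750: state=(3.757, 0.521)
t=5.000: state=(4.143, 0.700)
t=5.250: state=(4.353, 0.984)
t=5.500: state=(4.248, 1.398)
t=5.750: state=(3.757, 1.897)
t=6.000: state=(3.001, 2.333)
t=6.250: state=(2.233, 2.546)
t=6.500: state=(1.634, 2.499)
t=6.750: state=(1.233, 2.273)
t=6.800: state=(1.173, 2.216)
largest grid value and its neighbours: y(6.310)=2.55665, y(6.320)=2.55696, y(6.330)=2.55686
parabola through these three points peaks at t≈6.323 with y≈2.55697

max y = 2.557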